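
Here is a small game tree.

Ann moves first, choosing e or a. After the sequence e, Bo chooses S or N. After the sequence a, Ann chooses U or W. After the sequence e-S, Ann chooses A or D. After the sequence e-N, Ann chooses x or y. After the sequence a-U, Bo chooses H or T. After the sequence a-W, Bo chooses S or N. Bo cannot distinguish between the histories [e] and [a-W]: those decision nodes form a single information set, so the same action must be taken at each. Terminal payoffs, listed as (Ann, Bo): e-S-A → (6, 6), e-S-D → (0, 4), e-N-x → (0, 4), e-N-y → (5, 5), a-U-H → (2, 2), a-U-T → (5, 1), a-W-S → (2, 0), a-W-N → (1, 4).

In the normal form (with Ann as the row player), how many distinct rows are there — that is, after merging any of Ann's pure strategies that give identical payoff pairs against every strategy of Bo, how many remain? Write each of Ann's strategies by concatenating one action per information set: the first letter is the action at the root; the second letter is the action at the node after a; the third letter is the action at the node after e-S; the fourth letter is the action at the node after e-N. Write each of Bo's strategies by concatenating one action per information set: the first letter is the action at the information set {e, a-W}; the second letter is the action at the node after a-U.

Ann has 16 pure strategies: eUAx, eUAy, eUDx, eUDy, eWAx, eWAy, eWDx, eWDy, aUAx, aUAy, aUDx, aUDy, aWAx, aWAy, aWDx, aWDy. Columns: SH, ST, NH, NT.
{eUAx, eWAx} → row (6,6) (6,6) (0,4) (0,4)
{eUAy, eWAy} → row (6,6) (6,6) (5,5) (5,5)
{eUDx, eWDx} → row (0,4) (0,4) (0,4) (0,4)
{eUDy, eWDy} → row (0,4) (0,4) (5,5) (5,5)
{aUAx, aUAy, aUDx, aUDy} → row (2,2) (5,1) (2,2) (5,1)
{aWAx, aWAy, aWDx, aWDy} → row (2,0) (2,0) (1,4) (1,4)
That's 6 distinct rows out of 16 strategies.

6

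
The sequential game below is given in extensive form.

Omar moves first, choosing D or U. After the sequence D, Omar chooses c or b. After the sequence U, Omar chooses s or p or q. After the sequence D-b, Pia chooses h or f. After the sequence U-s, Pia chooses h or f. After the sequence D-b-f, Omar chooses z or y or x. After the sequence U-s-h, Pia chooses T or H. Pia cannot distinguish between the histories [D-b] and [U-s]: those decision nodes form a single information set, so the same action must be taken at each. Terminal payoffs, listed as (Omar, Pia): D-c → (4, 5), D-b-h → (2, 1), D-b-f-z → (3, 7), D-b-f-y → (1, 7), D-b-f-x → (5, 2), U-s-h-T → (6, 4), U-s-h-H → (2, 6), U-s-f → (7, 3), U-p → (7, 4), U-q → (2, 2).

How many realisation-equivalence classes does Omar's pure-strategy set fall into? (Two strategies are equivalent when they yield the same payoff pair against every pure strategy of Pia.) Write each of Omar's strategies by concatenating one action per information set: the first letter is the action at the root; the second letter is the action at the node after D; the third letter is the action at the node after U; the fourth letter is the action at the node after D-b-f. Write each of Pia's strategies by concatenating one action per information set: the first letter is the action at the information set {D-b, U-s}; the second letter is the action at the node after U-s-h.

Omar has 36 pure strategies: Dcsz, Dcsy, Dcsx, Dcpz, Dcpy, Dcpx, Dcqz, Dcqy, Dcqx, Dbsz, Dbsy, Dbsx, Dbpz, Dbpy, Dbpx, Dbqz, Dbqy, Dbqx, Ucsz, Ucsy, Ucsx, Ucpz, Ucpy, Ucpx, Ucqz, Ucqy, Ucqx, Ubsz, Ubsy, Ubsx, Ubpz, Ubpy, Ubpx, Ubqz, Ubqy, Ubqx. Columns: hT, hH, fT, fH.
{Dcsz, Dcsy, Dcsx, Dcpz, Dcpy, Dcpx, Dcqz, Dcqy, Dcqx} → row (4,5) (4,5) (4,5) (4,5)
{Dbsz, Dbpz, Dbqz} → row (2,1) (2,1) (3,7) (3,7)
{Dbsy, Dbpy, Dbqy} → row (2,1) (2,1) (1,7) (1,7)
{Dbsx, Dbpx, Dbqx} → row (2,1) (2,1) (5,2) (5,2)
{Ucsz, Ucsy, Ucsx, Ubsz, Ubsy, Ubsx} → row (6,4) (2,6) (7,3) (7,3)
{Ucpz, Ucpy, Ucpx, Ubpz, Ubpy, Ubpx} → row (7,4) (7,4) (7,4) (7,4)
{Ucqz, Ucqy, Ucqx, Ubqz, Ubqy, Ubqx} → row (2,2) (2,2) (2,2) (2,2)
That's 7 distinct rows out of 36 strategies.

7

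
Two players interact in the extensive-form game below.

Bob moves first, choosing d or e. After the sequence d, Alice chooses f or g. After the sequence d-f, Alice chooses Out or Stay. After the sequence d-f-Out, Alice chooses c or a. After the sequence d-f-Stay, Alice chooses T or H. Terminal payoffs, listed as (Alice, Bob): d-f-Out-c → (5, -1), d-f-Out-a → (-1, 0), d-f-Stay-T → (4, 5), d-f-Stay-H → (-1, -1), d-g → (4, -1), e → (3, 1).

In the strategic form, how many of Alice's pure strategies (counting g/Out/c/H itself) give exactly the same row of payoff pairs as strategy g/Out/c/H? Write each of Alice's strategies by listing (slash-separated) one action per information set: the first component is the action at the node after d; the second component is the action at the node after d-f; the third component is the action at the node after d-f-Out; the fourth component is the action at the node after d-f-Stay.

8

Row for g/Out/c/H (columns d, e): (4,-1) (3,1).
Under g/Out/c/H, Alice's choice at the node after d-f and at the node after d-f-Out and at the node after d-f-Stay can never be reached regardless of what Bob does, so varying those choices leaves every outcome unchanged.
Holding the reachable choices fixed and varying the unreachable ones freely already gives 2 × 2 × 2 = 8 equivalent strategies.
No other strategy reproduces this row, so those 8 are the full class: g/Out/c/T, g/Out/c/H, g/Out/a/T, g/Out/a/H, g/Stay/c/T, g/Stay/c/H, g/Stay/a/T, g/Stay/a/H.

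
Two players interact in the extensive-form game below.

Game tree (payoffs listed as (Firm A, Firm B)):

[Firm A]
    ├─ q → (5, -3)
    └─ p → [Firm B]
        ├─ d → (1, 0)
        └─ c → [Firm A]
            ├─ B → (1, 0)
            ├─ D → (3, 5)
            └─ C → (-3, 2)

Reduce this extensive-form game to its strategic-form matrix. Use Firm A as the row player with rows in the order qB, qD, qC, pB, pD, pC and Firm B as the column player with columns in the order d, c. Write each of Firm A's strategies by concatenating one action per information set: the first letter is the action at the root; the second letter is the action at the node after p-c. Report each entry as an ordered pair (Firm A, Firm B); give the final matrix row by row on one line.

            d        c
  qB   (5,-3)   (5,-3)
  qD   (5,-3)   (5,-3)
  qC   (5,-3)   (5,-3)
  pB    (1,0)    (1,0)
  pD    (1,0)    (3,5)
  pC    (1,0)   (-3,2)

qB: (5,-3) (5,-3) | qD: (5,-3) (5,-3) | qC: (5,-3) (5,-3) | pB: (1,0) (1,0) | pD: (1,0) (3,5) | pC: (1,0) (-3,2)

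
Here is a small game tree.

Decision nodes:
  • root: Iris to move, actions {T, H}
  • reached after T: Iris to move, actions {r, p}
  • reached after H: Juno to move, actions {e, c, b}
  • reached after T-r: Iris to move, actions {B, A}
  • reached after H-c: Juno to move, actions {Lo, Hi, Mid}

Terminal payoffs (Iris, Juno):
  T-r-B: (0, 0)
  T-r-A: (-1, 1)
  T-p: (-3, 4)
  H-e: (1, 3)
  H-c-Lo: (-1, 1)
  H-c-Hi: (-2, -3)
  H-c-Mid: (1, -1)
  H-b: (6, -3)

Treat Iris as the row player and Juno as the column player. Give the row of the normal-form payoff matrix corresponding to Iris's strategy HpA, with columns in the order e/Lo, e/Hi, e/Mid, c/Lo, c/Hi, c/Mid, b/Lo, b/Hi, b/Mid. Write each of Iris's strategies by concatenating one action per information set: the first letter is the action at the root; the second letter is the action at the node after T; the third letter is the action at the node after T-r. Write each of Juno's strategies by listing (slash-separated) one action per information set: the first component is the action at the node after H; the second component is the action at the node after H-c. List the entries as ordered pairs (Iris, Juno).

(1,3) (1,3) (1,3) (-1,1) (-2,-3) (1,-1) (6,-3) (6,-3) (6,-3)

vs e/Lo: Iris plays H → Juno plays e at [H] → (1, 3)
vs e/Hi: Iris plays H → Juno plays e at [H] → (1, 3)
vs e/Mid: Iris plays H → Juno plays e at [H] → (1, 3)
vs c/Lo: Iris plays H → Juno plays c at [H] → Juno plays Lo at [H-c] → (-1, 1)
vs c/Hi: Iris plays H → Juno plays c at [H] → Juno plays Hi at [H-c] → (-2, -3)
vs c/Mid: Iris plays H → Juno plays c at [H] → Juno plays Mid at [H-c] → (1, -1)
vs b/Lo: Iris plays H → Juno plays b at [H] → (6, -3)
vs b/Hi: Iris plays H → Juno plays b at [H] → (6, -3)
vs b/Mid: Iris plays H → Juno plays b at [H] → (6, -3)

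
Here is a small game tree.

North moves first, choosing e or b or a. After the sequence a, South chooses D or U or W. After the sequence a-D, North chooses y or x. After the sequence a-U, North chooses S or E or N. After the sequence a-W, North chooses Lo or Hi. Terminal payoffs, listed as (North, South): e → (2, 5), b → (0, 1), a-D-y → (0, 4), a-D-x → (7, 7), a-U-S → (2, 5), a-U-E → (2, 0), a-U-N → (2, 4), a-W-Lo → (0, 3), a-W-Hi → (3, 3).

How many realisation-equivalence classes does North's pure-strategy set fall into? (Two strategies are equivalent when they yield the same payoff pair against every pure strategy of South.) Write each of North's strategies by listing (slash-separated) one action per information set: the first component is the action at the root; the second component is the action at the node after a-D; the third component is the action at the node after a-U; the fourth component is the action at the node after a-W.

North has 36 pure strategies: e/y/S/Lo, e/y/S/Hi, e/y/E/Lo, e/y/E/Hi, e/y/N/Lo, e/y/N/Hi, e/x/S/Lo, e/x/S/Hi, e/x/E/Lo, e/x/E/Hi, e/x/N/Lo, e/x/N/Hi, b/y/S/Lo, b/y/S/Hi, b/y/E/Lo, b/y/E/Hi, b/y/N/Lo, b/y/N/Hi, b/x/S/Lo, b/x/S/Hi, b/x/E/Lo, b/x/E/Hi, b/x/N/Lo, b/x/N/Hi, a/y/S/Lo, a/y/S/Hi, a/y/E/Lo, a/y/E/Hi, a/y/N/Lo, a/y/N/Hi, a/x/S/Lo, a/x/S/Hi, a/x/E/Lo, a/x/E/Hi, a/x/N/Lo, a/x/N/Hi. Columns: D, U, W.
{e/y/S/Lo, e/y/S/Hi, e/y/E/Lo, e/y/E/Hi, e/y/N/Lo, e/y/N/Hi, e/x/S/Lo, e/x/S/Hi, e/x/E/Lo, e/x/E/Hi, e/x/N/Lo, e/x/N/Hi} → row (2,5) (2,5) (2,5)
{b/y/S/Lo, b/y/S/Hi, b/y/E/Lo, b/y/E/Hi, b/y/N/Lo, b/y/N/Hi, b/x/S/Lo, b/x/S/Hi, b/x/E/Lo, b/x/E/Hi, b/x/N/Lo, b/x/N/Hi} → row (0,1) (0,1) (0,1)
{a/y/S/Lo} → row (0,4) (2,5) (0,3)
{a/y/S/Hi} → row (0,4) (2,5) (3,3)
{a/y/E/Lo} → row (0,4) (2,0) (0,3)
{a/y/E/Hi} → row (0,4) (2,0) (3,3)
{a/y/N/Lo} → row (0,4) (2,4) (0,3)
{a/y/N/Hi} → row (0,4) (2,4) (3,3)
{a/x/S/Lo} → row (7,7) (2,5) (0,3)
{a/x/S/Hi} → row (7,7) (2,5) (3,3)
{a/x/E/Lo} → row (7,7) (2,0) (0,3)
{a/x/E/Hi} → row (7,7) (2,0) (3,3)
{a/x/N/Lo} → row (7,7) (2,4) (0,3)
{a/x/N/Hi} → row (7,7) (2,4) (3,3)
That's 14 distinct rows out of 36 strategies.

14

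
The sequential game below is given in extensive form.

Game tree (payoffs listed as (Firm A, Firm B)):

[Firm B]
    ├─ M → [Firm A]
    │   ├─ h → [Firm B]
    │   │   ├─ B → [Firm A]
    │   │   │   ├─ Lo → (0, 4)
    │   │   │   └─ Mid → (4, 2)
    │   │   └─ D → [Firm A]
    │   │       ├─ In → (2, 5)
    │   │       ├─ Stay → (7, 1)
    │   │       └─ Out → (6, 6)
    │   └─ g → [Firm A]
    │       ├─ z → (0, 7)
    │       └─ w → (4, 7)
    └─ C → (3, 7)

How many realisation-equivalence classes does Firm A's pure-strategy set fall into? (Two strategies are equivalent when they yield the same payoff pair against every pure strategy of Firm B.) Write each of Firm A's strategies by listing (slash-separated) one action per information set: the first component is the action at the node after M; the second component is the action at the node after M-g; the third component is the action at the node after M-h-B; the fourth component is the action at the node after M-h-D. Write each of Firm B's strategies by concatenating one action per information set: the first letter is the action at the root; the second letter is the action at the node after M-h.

Firm A has 24 pure strategies: h/z/Lo/In, h/z/Lo/Stay, h/z/Lo/Out, h/z/Mid/In, h/z/Mid/Stay, h/z/Mid/Out, h/w/Lo/In, h/w/Lo/Stay, h/w/Lo/Out, h/w/Mid/In, h/w/Mid/Stay, h/w/Mid/Out, g/z/Lo/In, g/z/Lo/Stay, g/z/Lo/Out, g/z/Mid/In, g/z/Mid/Stay, g/z/Mid/Out, g/w/Lo/In, g/w/Lo/Stay, g/w/Lo/Out, g/w/Mid/In, g/w/Mid/Stay, g/w/Mid/Out. Columns: MB, MD, CB, CD.
{h/z/Lo/In, h/w/Lo/In} → row (0,4) (2,5) (3,7) (3,7)
{h/z/Lo/Stay, h/w/Lo/Stay} → row (0,4) (7,1) (3,7) (3,7)
{h/z/Lo/Out, h/w/Lo/Out} → row (0,4) (6,6) (3,7) (3,7)
{h/z/Mid/In, h/w/Mid/In} → row (4,2) (2,5) (3,7) (3,7)
{h/z/Mid/Stay, h/w/Mid/Stay} → row (4,2) (7,1) (3,7) (3,7)
{h/z/Mid/Out, h/w/Mid/Out} → row (4,2) (6,6) (3,7) (3,7)
{g/z/Lo/In, g/z/Lo/Stay, g/z/Lo/Out, g/z/Mid/In, g/z/Mid/Stay, g/z/Mid/Out} → row (0,7) (0,7) (3,7) (3,7)
{g/w/Lo/In, g/w/Lo/Stay, g/w/Lo/Out, g/w/Mid/In, g/w/Mid/Stay, g/w/Mid/Out} → row (4,7) (4,7) (3,7) (3,7)
That's 8 distinct rows out of 24 strategies.

8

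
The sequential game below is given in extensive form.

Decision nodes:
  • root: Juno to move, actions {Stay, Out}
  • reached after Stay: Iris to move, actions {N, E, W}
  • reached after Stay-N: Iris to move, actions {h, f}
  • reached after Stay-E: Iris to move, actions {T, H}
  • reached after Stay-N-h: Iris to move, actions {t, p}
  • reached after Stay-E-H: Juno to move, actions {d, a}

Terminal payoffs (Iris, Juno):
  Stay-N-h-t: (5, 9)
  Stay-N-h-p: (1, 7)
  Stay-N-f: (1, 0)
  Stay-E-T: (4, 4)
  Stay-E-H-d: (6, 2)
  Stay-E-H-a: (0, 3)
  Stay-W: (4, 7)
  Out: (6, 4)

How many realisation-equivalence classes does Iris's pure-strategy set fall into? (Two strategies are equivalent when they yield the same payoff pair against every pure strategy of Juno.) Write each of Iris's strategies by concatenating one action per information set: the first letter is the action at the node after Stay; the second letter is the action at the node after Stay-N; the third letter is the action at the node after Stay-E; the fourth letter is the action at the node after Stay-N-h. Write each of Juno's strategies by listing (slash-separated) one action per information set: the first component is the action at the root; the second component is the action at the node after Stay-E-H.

6

Iris has 24 pure strategies: NhTt, NhTp, NhHt, NhHp, NfTt, NfTp, NfHt, NfHp, EhTt, EhTp, EhHt, EhHp, EfTt, EfTp, EfHt, EfHp, WhTt, WhTp, WhHt, WhHp, WfTt, WfTp, WfHt, WfHp. Columns: Stay/d, Stay/a, Out/d, Out/a.
{NhTt, NhHt} → row (5,9) (5,9) (6,4) (6,4)
{NhTp, NhHp} → row (1,7) (1,7) (6,4) (6,4)
{NfTt, NfTp, NfHt, NfHp} → row (1,0) (1,0) (6,4) (6,4)
{EhTt, EhTp, EfTt, EfTp} → row (4,4) (4,4) (6,4) (6,4)
{EhHt, EhHp, EfHt, EfHp} → row (6,2) (0,3) (6,4) (6,4)
{WhTt, WhTp, WhHt, WhHp, WfTt, WfTp, WfHt, WfHp} → row (4,7) (4,7) (6,4) (6,4)
That's 6 distinct rows out of 24 strategies.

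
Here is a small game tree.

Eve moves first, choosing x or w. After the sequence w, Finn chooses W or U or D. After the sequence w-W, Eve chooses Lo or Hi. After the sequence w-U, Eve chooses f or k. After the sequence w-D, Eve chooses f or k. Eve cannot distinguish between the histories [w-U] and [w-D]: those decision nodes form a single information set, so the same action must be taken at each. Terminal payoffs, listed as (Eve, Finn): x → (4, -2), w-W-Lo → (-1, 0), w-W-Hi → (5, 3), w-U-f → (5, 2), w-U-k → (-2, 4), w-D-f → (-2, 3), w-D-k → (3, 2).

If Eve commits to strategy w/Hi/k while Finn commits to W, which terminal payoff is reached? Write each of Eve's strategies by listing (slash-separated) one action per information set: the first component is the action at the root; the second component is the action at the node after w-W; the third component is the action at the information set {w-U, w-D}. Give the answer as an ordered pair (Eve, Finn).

(5, 3)

Trace the play path from the root:
  Eve plays w
  Finn plays W at [w]
  Eve plays Hi at [w-W]
→ terminal payoff (5, 3).
(Eve's choice at the information set {w-U, w-D} is never reached on this path, so it doesn't affect the outcome.)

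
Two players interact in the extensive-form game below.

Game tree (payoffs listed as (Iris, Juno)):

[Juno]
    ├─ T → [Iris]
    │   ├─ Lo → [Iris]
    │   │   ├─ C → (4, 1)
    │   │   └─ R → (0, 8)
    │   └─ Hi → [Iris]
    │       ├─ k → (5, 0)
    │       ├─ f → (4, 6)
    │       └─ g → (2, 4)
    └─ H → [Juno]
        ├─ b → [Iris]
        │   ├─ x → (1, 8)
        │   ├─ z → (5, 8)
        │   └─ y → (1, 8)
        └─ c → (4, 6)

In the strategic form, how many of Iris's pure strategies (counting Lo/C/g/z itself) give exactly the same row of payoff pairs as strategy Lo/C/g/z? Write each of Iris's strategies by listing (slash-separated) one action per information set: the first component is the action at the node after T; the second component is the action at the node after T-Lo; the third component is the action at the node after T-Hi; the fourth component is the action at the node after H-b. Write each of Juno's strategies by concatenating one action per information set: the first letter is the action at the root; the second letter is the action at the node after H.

Row for Lo/C/g/z (columns Tb, Tc, Hb, Hc): (4,1) (4,1) (5,8) (4,6).
Under Lo/C/g/z, Iris's choice at the node after T-Hi can never be reached regardless of what Juno does, so varying those choices leaves every outcome unchanged.
Holding the reachable choices fixed and varying the unreachable one freely already gives 3 equivalent strategies.
No other strategy reproduces this row, so those 3 are the full class: Lo/C/k/z, Lo/C/f/z, Lo/C/g/z.

3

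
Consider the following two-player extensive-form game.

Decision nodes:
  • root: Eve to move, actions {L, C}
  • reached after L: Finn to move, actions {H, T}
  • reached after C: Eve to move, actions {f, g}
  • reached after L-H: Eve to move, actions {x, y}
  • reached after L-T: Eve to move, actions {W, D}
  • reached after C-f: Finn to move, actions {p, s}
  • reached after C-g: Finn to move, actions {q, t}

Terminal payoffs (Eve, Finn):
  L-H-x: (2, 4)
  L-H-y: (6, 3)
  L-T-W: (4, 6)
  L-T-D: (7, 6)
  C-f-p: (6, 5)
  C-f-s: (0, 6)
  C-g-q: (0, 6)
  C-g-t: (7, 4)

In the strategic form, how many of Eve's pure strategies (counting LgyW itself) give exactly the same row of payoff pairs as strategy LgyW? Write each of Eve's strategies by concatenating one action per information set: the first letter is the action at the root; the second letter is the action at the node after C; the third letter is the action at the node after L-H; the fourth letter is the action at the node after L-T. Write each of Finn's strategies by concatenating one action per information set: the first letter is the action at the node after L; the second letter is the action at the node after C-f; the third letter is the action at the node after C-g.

2

Row for LgyW (columns Hpq, Hpt, Hsq, Hst, Tpq, Tpt, Tsq, Tst): (6,3) (6,3) (6,3) (6,3) (4,6) (4,6) (4,6) (4,6).
Under LgyW, Eve's choice at the node after C can never be reached regardless of what Finn does, so varying those choices leaves every outcome unchanged.
Holding the reachable choices fixed and varying the unreachable one freely already gives 2 equivalent strategies.
No other strategy reproduces this row, so those 2 are the full class: LfyW, LgyW.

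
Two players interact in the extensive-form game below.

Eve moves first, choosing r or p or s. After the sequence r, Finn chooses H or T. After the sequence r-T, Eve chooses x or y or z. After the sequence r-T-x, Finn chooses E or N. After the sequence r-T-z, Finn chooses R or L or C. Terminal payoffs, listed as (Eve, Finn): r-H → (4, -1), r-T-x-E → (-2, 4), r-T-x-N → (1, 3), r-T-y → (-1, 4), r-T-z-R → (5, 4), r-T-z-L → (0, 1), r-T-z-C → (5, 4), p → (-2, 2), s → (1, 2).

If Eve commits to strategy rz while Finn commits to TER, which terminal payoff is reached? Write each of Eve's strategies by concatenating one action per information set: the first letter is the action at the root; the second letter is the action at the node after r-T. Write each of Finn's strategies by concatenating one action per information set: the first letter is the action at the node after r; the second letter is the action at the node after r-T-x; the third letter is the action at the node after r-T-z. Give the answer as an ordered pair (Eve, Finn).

(5, 4)

Trace the play path from the root:
  Eve plays r
  Finn plays T at [r]
  Eve plays z at [r-T]
  Finn plays R at [r-T-z]
→ terminal payoff (5, 4).
(Finn's choice at the node after r-T-x is never reached on this path, so it doesn't affect the outcome.)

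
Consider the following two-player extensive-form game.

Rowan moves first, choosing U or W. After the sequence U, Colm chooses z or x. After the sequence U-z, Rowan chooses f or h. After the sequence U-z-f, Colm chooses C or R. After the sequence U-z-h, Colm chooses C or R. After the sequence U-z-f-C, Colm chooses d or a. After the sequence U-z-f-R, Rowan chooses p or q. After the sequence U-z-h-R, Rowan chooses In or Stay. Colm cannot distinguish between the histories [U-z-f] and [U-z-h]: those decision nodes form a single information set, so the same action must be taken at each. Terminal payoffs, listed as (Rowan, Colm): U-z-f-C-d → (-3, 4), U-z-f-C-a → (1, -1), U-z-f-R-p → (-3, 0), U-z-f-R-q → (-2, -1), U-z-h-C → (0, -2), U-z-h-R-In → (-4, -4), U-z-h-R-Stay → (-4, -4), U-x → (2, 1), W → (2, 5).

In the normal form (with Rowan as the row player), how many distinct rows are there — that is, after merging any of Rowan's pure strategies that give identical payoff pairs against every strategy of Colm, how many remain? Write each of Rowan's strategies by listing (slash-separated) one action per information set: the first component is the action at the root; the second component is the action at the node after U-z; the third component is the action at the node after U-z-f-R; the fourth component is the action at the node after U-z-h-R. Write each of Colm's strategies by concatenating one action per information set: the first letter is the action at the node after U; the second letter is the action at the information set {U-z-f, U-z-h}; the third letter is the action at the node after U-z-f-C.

4

Rowan has 16 pure strategies: U/f/p/In, U/f/p/Stay, U/f/q/In, U/f/q/Stay, U/h/p/In, U/h/p/Stay, U/h/q/In, U/h/q/Stay, W/f/p/In, W/f/p/Stay, W/f/q/In, W/f/q/Stay, W/h/p/In, W/h/p/Stay, W/h/q/In, W/h/q/Stay. Columns: zCd, zCa, zRd, zRa, xCd, xCa, xRd, xRa.
{U/f/p/In, U/f/p/Stay} → row (-3,4) (1,-1) (-3,0) (-3,0) (2,1) (2,1) (2,1) (2,1)
{U/f/q/In, U/f/q/Stay} → row (-3,4) (1,-1) (-2,-1) (-2,-1) (2,1) (2,1) (2,1) (2,1)
{U/h/p/In, U/h/p/Stay, U/h/q/In, U/h/q/Stay} → row (0,-2) (0,-2) (-4,-4) (-4,-4) (2,1) (2,1) (2,1) (2,1)
{W/f/p/In, W/f/p/Stay, W/f/q/In, W/f/q/Stay, W/h/p/In, W/h/p/Stay, W/h/q/In, W/h/q/Stay} → row (2,5) (2,5) (2,5) (2,5) (2,5) (2,5) (2,5) (2,5)
That's 4 distinct rows out of 16 strategies.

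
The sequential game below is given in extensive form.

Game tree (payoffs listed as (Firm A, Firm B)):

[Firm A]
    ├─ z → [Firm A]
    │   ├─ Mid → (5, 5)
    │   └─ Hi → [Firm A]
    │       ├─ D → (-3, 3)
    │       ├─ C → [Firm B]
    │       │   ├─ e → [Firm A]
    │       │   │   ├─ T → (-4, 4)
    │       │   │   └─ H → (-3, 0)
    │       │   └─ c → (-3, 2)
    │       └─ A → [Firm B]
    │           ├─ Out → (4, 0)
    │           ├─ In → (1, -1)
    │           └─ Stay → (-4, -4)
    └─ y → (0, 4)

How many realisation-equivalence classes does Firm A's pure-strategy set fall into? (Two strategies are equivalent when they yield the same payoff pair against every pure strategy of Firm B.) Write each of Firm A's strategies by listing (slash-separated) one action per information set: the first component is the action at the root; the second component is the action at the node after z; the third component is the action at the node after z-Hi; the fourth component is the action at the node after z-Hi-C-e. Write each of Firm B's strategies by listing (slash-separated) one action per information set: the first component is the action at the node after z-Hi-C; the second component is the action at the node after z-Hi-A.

6

Firm A has 24 pure strategies: z/Mid/D/T, z/Mid/D/H, z/Mid/C/T, z/Mid/C/H, z/Mid/A/T, z/Mid/A/H, z/Hi/D/T, z/Hi/D/H, z/Hi/C/T, z/Hi/C/H, z/Hi/A/T, z/Hi/A/H, y/Mid/D/T, y/Mid/D/H, y/Mid/C/T, y/Mid/C/H, y/Mid/A/T, y/Mid/A/H, y/Hi/D/T, y/Hi/D/H, y/Hi/C/T, y/Hi/C/H, y/Hi/A/T, y/Hi/A/H. Columns: e/Out, e/In, e/Stay, c/Out, c/In, c/Stay.
{z/Mid/D/T, z/Mid/D/H, z/Mid/C/T, z/Mid/C/H, z/Mid/A/T, z/Mid/A/H} → row (5,5) (5,5) (5,5) (5,5) (5,5) (5,5)
{z/Hi/D/T, z/Hi/D/H} → row (-3,3) (-3,3) (-3,3) (-3,3) (-3,3) (-3,3)
{z/Hi/C/T} → row (-4,4) (-4,4) (-4,4) (-3,2) (-3,2) (-3,2)
{z/Hi/C/H} → row (-3,0) (-3,0) (-3,0) (-3,2) (-3,2) (-3,2)
{z/Hi/A/T, z/Hi/A/H} → row (4,0) (1,-1) (-4,-4) (4,0) (1,-1) (-4,-4)
{y/Mid/D/T, y/Mid/D/H, y/Mid/C/T, y/Mid/C/H, y/Mid/A/T, y/Mid/A/H, y/Hi/D/T, y/Hi/D/H, y/Hi/C/T, y/Hi/C/H, y/Hi/A/T, y/Hi/A/H} → row (0,4) (0,4) (0,4) (0,4) (0,4) (0,4)
That's 6 distinct rows out of 24 strategies.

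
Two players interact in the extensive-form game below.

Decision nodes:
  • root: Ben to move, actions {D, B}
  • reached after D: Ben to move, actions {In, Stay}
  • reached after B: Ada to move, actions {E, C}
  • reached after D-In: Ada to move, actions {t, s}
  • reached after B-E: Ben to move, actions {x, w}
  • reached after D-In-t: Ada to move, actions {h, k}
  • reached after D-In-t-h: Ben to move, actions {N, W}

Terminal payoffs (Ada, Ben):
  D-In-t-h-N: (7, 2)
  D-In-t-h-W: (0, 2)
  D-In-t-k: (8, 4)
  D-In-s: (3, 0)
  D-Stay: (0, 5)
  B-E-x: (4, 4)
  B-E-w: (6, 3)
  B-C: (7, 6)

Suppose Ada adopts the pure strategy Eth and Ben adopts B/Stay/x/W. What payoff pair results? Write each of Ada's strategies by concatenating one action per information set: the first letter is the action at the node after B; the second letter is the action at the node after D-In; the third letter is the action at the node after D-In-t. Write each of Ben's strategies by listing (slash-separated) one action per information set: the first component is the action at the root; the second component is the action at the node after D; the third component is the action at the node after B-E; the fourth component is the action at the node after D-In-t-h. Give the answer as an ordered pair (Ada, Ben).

Trace the play path from the root:
  Ben plays B
  Ada plays E at [B]
  Ben plays x at [B-E]
→ terminal payoff (4, 4).
(Ada's choice at the node after D-In is never reached on this path, so it doesn't affect the outcome.)

(4, 4)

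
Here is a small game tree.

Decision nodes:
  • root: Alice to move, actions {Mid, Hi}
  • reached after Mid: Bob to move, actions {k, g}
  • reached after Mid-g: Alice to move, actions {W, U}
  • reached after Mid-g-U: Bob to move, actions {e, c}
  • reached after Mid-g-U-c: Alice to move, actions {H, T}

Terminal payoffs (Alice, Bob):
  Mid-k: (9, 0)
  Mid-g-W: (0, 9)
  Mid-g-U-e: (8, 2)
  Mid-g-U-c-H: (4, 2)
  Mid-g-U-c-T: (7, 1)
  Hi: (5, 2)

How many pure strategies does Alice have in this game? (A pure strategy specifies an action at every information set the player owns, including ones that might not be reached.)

Alice owns the root with actions {Mid, Hi} — two choices.
Alice owns the node after Mid-g with actions {W, U} — two choices.
Alice owns the node after Mid-g-U-c with actions {H, T} — two choices.
A pure strategy fixes one action at each information set independently, so the count is the product 2 × 2 × 2 = 8.

8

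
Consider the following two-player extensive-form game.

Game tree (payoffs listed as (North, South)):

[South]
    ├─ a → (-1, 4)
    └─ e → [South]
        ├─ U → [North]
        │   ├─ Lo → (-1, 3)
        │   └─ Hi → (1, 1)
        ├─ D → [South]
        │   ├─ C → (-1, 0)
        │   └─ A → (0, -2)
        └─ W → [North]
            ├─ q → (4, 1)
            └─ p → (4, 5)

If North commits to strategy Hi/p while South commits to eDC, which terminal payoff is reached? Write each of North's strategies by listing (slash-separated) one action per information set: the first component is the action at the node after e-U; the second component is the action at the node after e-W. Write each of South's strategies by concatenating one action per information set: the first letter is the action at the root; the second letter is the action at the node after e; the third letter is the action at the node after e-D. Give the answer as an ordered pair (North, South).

(-1, 0)

Trace the play path from the root:
  South plays e
  South plays D at [e]
  South plays C at [e-D]
→ terminal payoff (-1, 0).
(North's choice at the node after e-U is never reached on this path, so it doesn't affect the outcome.)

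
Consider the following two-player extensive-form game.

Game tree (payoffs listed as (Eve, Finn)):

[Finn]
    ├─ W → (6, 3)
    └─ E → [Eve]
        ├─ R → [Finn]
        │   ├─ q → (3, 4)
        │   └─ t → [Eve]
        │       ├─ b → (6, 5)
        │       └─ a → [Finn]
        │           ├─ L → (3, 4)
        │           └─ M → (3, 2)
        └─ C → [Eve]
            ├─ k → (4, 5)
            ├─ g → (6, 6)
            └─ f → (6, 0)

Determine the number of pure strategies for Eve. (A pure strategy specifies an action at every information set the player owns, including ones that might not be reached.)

12

Eve owns the node after E with actions {R, C} — two choices.
Eve owns the node after E-C with actions {k, g, f} — three choices.
Eve owns the node after E-R-t with actions {b, a} — two choices.
A pure strategy fixes one action at each information set independently, so the count is the product 2 × 3 × 2 = 12.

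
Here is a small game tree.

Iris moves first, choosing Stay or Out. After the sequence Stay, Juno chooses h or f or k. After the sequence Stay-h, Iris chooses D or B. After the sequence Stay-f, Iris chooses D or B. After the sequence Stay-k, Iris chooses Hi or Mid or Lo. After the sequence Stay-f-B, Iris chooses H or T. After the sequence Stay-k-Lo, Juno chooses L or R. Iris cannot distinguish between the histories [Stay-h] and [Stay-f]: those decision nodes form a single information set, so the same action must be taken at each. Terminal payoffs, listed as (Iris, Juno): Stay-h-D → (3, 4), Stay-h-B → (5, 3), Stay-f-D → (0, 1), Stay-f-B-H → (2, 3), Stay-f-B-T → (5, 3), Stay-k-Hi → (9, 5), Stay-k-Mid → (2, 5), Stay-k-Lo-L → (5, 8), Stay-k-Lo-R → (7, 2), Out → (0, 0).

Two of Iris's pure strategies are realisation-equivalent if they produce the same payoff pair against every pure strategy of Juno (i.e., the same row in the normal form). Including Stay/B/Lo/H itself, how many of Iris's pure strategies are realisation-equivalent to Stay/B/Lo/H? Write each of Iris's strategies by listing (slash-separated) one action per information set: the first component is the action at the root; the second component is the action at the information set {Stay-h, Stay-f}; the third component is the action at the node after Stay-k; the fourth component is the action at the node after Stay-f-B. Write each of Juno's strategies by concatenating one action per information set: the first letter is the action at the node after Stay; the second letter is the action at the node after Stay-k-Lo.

1

Row for Stay/B/Lo/H (columns hL, hR, fL, fR, kL, kR): (5,3) (5,3) (2,3) (2,3) (5,8) (7,2).
Every one of Iris's information sets is on the play path for some reply by Juno when Iris follows Stay/B/Lo/H.
Changing the action at any of them therefore changes at least one column, so only Stay/B/Lo/H itself gives this row.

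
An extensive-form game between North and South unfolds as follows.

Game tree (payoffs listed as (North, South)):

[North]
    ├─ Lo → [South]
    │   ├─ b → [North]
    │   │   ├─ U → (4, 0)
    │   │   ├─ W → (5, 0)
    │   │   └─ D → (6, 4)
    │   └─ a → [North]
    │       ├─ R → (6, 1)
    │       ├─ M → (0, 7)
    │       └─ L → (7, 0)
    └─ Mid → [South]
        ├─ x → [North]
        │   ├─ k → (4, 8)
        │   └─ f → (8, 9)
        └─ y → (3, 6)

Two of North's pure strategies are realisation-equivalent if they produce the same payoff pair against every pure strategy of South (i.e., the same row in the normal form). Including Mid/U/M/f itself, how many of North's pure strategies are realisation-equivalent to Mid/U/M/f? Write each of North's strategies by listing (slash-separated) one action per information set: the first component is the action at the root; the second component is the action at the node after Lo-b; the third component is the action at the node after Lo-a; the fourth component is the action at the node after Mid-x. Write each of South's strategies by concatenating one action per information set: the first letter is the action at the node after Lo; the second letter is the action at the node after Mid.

9

Row for Mid/U/M/f (columns bx, by, ax, ay): (8,9) (3,6) (8,9) (3,6).
Under Mid/U/M/f, North's choice at the node after Lo-b and at the node after Lo-a can never be reached regardless of what South does, so varying those choices leaves every outcome unchanged.
Holding the reachable choices fixed and varying the unreachable ones freely already gives 3 × 3 = 9 equivalent strategies.
No other strategy reproduces this row, so those 9 are the full class: Mid/U/R/f, Mid/U/M/f, Mid/U/L/f, Mid/W/R/f, Mid/W/M/f, Mid/W/L/f, Mid/D/R/f, Mid/D/M/f, Mid/D/L/f.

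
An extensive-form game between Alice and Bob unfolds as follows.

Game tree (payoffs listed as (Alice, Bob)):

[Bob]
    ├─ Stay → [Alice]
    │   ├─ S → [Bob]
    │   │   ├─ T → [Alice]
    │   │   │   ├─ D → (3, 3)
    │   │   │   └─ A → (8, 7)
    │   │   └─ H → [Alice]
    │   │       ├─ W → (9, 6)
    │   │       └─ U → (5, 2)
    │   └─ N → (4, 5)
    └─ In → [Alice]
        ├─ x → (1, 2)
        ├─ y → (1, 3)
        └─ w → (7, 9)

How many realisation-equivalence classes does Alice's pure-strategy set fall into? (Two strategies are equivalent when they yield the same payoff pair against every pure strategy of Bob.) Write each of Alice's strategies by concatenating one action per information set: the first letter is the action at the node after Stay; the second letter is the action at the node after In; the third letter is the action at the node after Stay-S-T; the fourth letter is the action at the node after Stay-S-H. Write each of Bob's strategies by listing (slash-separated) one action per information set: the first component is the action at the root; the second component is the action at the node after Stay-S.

Alice has 24 pure strategies: SxDW, SxDU, SxAW, SxAU, SyDW, SyDU, SyAW, SyAU, SwDW, SwDU, SwAW, SwAU, NxDW, NxDU, NxAW, NxAU, NyDW, NyDU, NyAW, NyAU, NwDW, NwDU, NwAW, NwAU. Columns: Stay/T, Stay/H, In/T, In/H.
{SxDW} → row (3,3) (9,6) (1,2) (1,2)
{SxDU} → row (3,3) (5,2) (1,2) (1,2)
{SxAW} → row (8,7) (9,6) (1,2) (1,2)
{SxAU} → row (8,7) (5,2) (1,2) (1,2)
{SyDW} → row (3,3) (9,6) (1,3) (1,3)
{SyDU} → row (3,3) (5,2) (1,3) (1,3)
{SyAW} → row (8,7) (9,6) (1,3) (1,3)
{SyAU} → row (8,7) (5,2) (1,3) (1,3)
{SwDW} → row (3,3) (9,6) (7,9) (7,9)
{SwDU} → row (3,3) (5,2) (7,9) (7,9)
{SwAW} → row (8,7) (9,6) (7,9) (7,9)
{SwAU} → row (8,7) (5,2) (7,9) (7,9)
{NxDW, NxDU, NxAW, NxAU} → row (4,5) (4,5) (1,2) (1,2)
{NyDW, NyDU, NyAW, NyAU} → row (4,5) (4,5) (1,3) (1,3)
{NwDW, NwDU, NwAW, NwAU} → row (4,5) (4,5) (7,9) (7,9)
That's 15 distinct rows out of 24 strategies.

15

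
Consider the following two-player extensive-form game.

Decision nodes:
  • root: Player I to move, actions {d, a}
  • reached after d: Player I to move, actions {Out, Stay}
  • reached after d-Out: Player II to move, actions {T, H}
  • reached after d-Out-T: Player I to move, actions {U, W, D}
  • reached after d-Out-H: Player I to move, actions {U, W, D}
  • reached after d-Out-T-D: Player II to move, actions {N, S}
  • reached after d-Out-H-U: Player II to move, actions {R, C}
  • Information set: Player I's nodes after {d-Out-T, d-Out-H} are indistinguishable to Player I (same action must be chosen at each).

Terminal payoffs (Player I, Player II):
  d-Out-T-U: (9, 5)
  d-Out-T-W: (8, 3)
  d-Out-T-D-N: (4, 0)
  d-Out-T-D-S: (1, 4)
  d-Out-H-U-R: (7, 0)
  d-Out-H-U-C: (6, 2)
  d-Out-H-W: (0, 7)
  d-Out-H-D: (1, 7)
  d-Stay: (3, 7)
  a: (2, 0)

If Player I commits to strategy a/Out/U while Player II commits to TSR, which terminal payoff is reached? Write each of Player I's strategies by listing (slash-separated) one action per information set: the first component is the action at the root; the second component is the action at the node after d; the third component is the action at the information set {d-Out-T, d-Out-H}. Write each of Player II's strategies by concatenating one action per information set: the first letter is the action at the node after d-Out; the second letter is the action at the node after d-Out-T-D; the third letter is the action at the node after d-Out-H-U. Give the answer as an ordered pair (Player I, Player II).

(2, 0)

Trace the play path from the root:
  Player I plays a
→ terminal payoff (2, 0).
(Player I's choice at the node after d is never reached on this path, so it doesn't affect the outcome.)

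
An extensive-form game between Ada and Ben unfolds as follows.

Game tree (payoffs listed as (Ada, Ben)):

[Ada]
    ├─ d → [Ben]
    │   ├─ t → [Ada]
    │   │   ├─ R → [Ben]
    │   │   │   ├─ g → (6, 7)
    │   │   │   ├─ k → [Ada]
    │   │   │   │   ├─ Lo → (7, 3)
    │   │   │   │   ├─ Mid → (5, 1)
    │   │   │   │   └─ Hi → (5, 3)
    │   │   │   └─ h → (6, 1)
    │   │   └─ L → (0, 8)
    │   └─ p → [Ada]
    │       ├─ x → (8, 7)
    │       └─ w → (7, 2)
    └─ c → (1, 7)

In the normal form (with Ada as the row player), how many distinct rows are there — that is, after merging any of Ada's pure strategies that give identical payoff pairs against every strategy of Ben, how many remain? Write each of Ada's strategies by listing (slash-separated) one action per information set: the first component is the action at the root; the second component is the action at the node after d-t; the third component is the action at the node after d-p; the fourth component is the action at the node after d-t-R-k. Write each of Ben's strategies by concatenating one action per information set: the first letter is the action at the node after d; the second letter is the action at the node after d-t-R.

Ada has 24 pure strategies: d/R/x/Lo, d/R/x/Mid, d/R/x/Hi, d/R/w/Lo, d/R/w/Mid, d/R/w/Hi, d/L/x/Lo, d/L/x/Mid, d/L/x/Hi, d/L/w/Lo, d/L/w/Mid, d/L/w/Hi, c/R/x/Lo, c/R/x/Mid, c/R/x/Hi, c/R/w/Lo, c/R/w/Mid, c/R/w/Hi, c/L/x/Lo, c/L/x/Mid, c/L/x/Hi, c/L/w/Lo, c/L/w/Mid, c/L/w/Hi. Columns: tg, tk, th, pg, pk, ph.
{d/R/x/Lo} → row (6,7) (7,3) (6,1) (8,7) (8,7) (8,7)
{d/R/x/Mid} → row (6,7) (5,1) (6,1) (8,7) (8,7) (8,7)
{d/R/x/Hi} → row (6,7) (5,3) (6,1) (8,7) (8,7) (8,7)
{d/R/w/Lo} → row (6,7) (7,3) (6,1) (7,2) (7,2) (7,2)
{d/R/w/Mid} → row (6,7) (5,1) (6,1) (7,2) (7,2) (7,2)
{d/R/w/Hi} → row (6,7) (5,3) (6,1) (7,2) (7,2) (7,2)
{d/L/x/Lo, d/L/x/Mid, d/L/x/Hi} → row (0,8) (0,8) (0,8) (8,7) (8,7) (8,7)
{d/L/w/Lo, d/L/w/Mid, d/L/w/Hi} → row (0,8) (0,8) (0,8) (7,2) (7,2) (7,2)
{c/R/x/Lo, c/R/x/Mid, c/R/x/Hi, c/R/w/Lo, c/R/w/Mid, c/R/w/Hi, c/L/x/Lo, c/L/x/Mid, c/L/x/Hi, c/L/w/Lo, c/L/w/Mid, c/L/w/Hi} → row (1,7) (1,7) (1,7) (1,7) (1,7) (1,7)
That's 9 distinct rows out of 24 strategies.

9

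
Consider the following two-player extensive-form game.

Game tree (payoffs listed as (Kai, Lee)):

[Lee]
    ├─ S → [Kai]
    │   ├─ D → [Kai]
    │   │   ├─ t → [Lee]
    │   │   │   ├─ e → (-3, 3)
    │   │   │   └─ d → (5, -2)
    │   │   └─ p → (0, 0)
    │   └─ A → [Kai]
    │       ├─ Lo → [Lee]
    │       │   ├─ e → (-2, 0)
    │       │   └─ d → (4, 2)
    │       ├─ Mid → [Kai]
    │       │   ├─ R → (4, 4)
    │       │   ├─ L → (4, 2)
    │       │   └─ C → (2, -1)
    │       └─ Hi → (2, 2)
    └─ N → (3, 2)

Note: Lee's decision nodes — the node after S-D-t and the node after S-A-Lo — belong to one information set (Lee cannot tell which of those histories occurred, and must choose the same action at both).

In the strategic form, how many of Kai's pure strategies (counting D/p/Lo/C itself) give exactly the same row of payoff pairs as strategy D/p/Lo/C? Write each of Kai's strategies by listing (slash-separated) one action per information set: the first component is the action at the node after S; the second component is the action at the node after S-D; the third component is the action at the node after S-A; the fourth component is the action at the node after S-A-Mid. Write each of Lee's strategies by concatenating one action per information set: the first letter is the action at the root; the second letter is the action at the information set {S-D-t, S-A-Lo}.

9

Row for D/p/Lo/C (columns Se, Sd, Ne, Nd): (0,0) (0,0) (3,2) (3,2).
Under D/p/Lo/C, Kai's choice at the node after S-A and at the node after S-A-Mid can never be reached regardless of what Lee does, so varying those choices leaves every outcome unchanged.
Holding the reachable choices fixed and varying the unreachable ones freely already gives 3 × 3 = 9 equivalent strategies.
No other strategy reproduces this row, so those 9 are the full class: D/p/Lo/R, D/p/Lo/L, D/p/Lo/C, D/p/Mid/R, D/p/Mid/L, D/p/Mid/C, D/p/Hi/R, D/p/Hi/L, D/p/Hi/C.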